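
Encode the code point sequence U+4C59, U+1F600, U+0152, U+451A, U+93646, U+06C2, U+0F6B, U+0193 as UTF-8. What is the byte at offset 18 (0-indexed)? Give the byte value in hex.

U+4C59 → 3-byte form E4 B1 99 at offsets 0–2.
U+1F600 → 4-byte form F0 9F 98 80 at offsets 3–6.
U+0152 → 2-byte form C5 92 at offsets 7–8.
U+451A → 3-byte form E4 94 9A at offsets 9–11.
U+93646 → 4-byte form F2 93 99 86 at offsets 12–15.
U+06C2 → 2-byte form DB 82 at offsets 16–17.
U+0F6B → 3-byte form E0 BD AB at offsets 18–20.
Offset 18 falls in char 7's range; it's byte 1 of E0 BD AB = 0xE0.

0xE0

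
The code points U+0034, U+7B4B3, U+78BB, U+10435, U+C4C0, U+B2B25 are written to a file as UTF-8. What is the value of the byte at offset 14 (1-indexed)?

0x93

1-indexed offset 14 is 0-indexed offset 13.
U+0034 → 1-byte form 34 at offsets 0–0.
U+7B4B3 → 4-byte form F1 BB 92 B3 at offsets 1–4.
U+78BB → 3-byte form E7 A2 BB at offsets 5–7.
U+10435 → 4-byte form F0 90 90 B5 at offsets 8–11.
U+C4C0 → 3-byte form EC 93 80 at offsets 12–14.
Offset 13 falls in char 5's range; it's byte 2 of EC 93 80 = 0x93.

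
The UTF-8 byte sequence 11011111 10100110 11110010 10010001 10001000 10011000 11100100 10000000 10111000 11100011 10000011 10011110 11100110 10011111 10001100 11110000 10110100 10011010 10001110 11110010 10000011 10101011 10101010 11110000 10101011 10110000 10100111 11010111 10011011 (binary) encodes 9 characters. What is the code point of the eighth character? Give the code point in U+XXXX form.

U+2BC27

Offset 0: leading byte 0xDF = 11011111 → 2-byte char #1 = DF A6.
Offset 2: leading byte 0xF2 = 11110010 → 4-byte char #2 = F2 91 88 98.
Offset 6: leading byte 0xE4 = 11100100 → 3-byte char #3 = E4 80 B8.
Offset 9: leading byte 0xE3 = 11100011 → 3-byte char #4 = E3 83 9E.
Offset 12: leading byte 0xE6 = 11100110 → 3-byte char #5 = E6 9F 8C.
Offset 15: leading byte 0xF0 = 11110000 → 4-byte char #6 = F0 B4 9A 8E.
Offset 19: leading byte 0xF2 = 11110010 → 4-byte char #7 = F2 83 AB AA.
Offset 23: leading byte 0xF0 = 11110000 → 4-byte char #8 = F0 AB B0 A7.
Leading byte 0xF0 = 11110000 matches 11110xxx → 4-byte sequence.
Byte 1: 0xF0 = 11110000, payload 000 (3 bits).
Byte 2: 0xAB = 10101011 (10xxxxxx ✓), payload 101011.
Byte 3: 0xB0 = 10110000 (10xxxxxx ✓), payload 110000.
Byte 4: 0xA7 = 10100111 (10xxxxxx ✓), payload 100111.
Concatenate: 000101011110000100111 = 0x2BC27 (21 bits → U+2BC27).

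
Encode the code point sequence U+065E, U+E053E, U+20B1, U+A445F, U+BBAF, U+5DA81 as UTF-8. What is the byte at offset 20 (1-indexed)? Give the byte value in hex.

1-indexed offset 20 is 0-indexed offset 19.
U+065E → 2-byte form D9 9E at offsets 0–1.
U+E053E → 4-byte form F3 A0 94 BE at offsets 2–5.
U+20B1 → 3-byte form E2 82 B1 at offsets 6–8.
U+A445F → 4-byte form F2 A4 91 9F at offsets 9–12.
U+BBAF → 3-byte form EB AE AF at offsets 13–15.
U+5DA81 → 4-byte form F1 9D AA 81 at offsets 16–19.
Offset 19 falls in char 6's range; it's byte 4 of F1 9D AA 81 = 0x81.

0x81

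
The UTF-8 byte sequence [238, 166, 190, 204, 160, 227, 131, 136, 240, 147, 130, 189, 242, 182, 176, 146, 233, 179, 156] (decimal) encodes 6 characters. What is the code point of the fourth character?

Offset 0: leading byte 0xEE = 11101110 → 3-byte char #1 = EE A6 BE.
Offset 3: leading byte 0xCC = 11001100 → 2-byte char #2 = CC A0.
Offset 5: leading byte 0xE3 = 11100011 → 3-byte char #3 = E3 83 88.
Offset 8: leading byte 0xF0 = 11110000 → 4-byte char #4 = F0 93 82 BD.
Leading byte 0xF0 = 11110000 matches 11110xxx → 4-byte sequence.
Byte 1: 0xF0 = 11110000, payload 000 (3 bits).
Byte 2: 0x93 = 10010011 (10xxxxxx ✓), payload 010011.
Byte 3: 0x82 = 10000010 (10xxxxxx ✓), payload 000010.
Byte 4: 0xBD = 10111101 (10xxxxxx ✓), payload 111101.
Concatenate: 000010011000010111101 = 0x130BD (21 bits → U+130BD).

U+130BD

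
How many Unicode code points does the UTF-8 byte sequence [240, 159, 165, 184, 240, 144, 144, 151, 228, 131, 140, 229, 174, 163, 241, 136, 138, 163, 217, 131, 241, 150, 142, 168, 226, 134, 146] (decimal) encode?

8

Byte at offset 0: 0xF0 = 11110000 → 4-byte char (#1). Advance 4.
Byte at offset 4: 0xF0 = 11110000 → 4-byte char (#2). Advance 4.
Byte at offset 8: 0xE4 = 11100100 → 3-byte char (#3). Advance 3.
Byte at offset 11: 0xE5 = 11100101 → 3-byte char (#4). Advance 3.
Byte at offset 14: 0xF1 = 11110001 → 4-byte char (#5). Advance 4.
Byte at offset 18: 0xD9 = 11011001 → 2-byte char (#6). Advance 2.
Byte at offset 20: 0xF1 = 11110001 → 4-byte char (#7). Advance 4.
Byte at offset 24: 0xE2 = 11100010 → 3-byte char (#8). Advance 3.
Reached end at offset 27 after 8 code points.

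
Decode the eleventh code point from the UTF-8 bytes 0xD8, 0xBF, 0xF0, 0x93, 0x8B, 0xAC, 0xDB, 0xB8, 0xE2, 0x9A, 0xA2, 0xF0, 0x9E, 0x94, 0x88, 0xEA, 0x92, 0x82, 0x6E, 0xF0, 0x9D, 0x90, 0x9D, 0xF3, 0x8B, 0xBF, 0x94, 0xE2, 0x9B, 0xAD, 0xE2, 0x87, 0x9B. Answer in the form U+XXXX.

Offset 0: leading byte 0xD8 = 11011000 → 2-byte char #1 = D8 BF.
Offset 2: leading byte 0xF0 = 11110000 → 4-byte char #2 = F0 93 8B AC.
Offset 6: leading byte 0xDB = 11011011 → 2-byte char #3 = DB B8.
Offset 8: leading byte 0xE2 = 11100010 → 3-byte char #4 = E2 9A A2.
Offset 11: leading byte 0xF0 = 11110000 → 4-byte char #5 = F0 9E 94 88.
Offset 15: leading byte 0xEA = 11101010 → 3-byte char #6 = EA 92 82.
Offset 18: leading byte 0x6E = 01101110 → 1-byte char #7 = 6E.
Offset 19: leading byte 0xF0 = 11110000 → 4-byte char #8 = F0 9D 90 9D.
Offset 23: leading byte 0xF3 = 11110011 → 4-byte char #9 = F3 8B BF 94.
Offset 27: leading byte 0xE2 = 11100010 → 3-byte char #10 = E2 9B AD.
Offset 30: leading byte 0xE2 = 11100010 → 3-byte char #11 = E2 87 9B.
Leading byte 0xE2 = 11100010 matches 1110xxxx → 3-byte sequence.
Byte 1: 0xE2 = 11100010, payload 0010 (4 bits).
Byte 2: 0x87 = 10000111 (10xxxxxx ✓), payload 000111.
Byte 3: 0x9B = 10011011 (10xxxxxx ✓), payload 011011.
Concatenate: 0010000111011011 = 0x21DB (16 bits → U+21DB).

U+21DB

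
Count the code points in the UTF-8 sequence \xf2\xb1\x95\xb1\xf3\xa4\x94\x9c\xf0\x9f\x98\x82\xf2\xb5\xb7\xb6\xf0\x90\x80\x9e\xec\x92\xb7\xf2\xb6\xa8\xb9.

Byte at offset 0: 0xF2 = 11110010 → 4-byte char (#1). Advance 4.
Byte at offset 4: 0xF3 = 11110011 → 4-byte char (#2). Advance 4.
Byte at offset 8: 0xF0 = 11110000 → 4-byte char (#3). Advance 4.
Byte at offset 12: 0xF2 = 11110010 → 4-byte char (#4). Advance 4.
Byte at offset 16: 0xF0 = 11110000 → 4-byte char (#5). Advance 4.
Byte at offset 20: 0xEC = 11101100 → 3-byte char (#6). Advance 3.
Byte at offset 23: 0xF2 = 11110010 → 4-byte char (#7). Advance 4.
Reached end at offset 27 after 7 code points.

7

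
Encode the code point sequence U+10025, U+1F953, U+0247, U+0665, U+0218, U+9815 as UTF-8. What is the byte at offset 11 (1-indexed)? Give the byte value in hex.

0xD9

1-indexed offset 11 is 0-indexed offset 10.
U+10025 → 4-byte form F0 90 80 A5 at offsets 0–3.
U+1F953 → 4-byte form F0 9F A5 93 at offsets 4–7.
U+0247 → 2-byte form C9 87 at offsets 8–9.
U+0665 → 2-byte form D9 A5 at offsets 10–11.
Offset 10 falls in char 4's range; it's byte 1 of D9 A5 = 0xD9.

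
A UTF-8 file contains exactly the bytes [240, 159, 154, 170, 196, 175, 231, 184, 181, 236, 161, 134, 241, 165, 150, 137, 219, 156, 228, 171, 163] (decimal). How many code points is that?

Byte at offset 0: 0xF0 = 11110000 → 4-byte char (#1). Advance 4.
Byte at offset 4: 0xC4 = 11000100 → 2-byte char (#2). Advance 2.
Byte at offset 6: 0xE7 = 11100111 → 3-byte char (#3). Advance 3.
Byte at offset 9: 0xEC = 11101100 → 3-byte char (#4). Advance 3.
Byte at offset 12: 0xF1 = 11110001 → 4-byte char (#5). Advance 4.
Byte at offset 16: 0xDB = 11011011 → 2-byte char (#6). Advance 2.
Byte at offset 18: 0xE4 = 11100100 → 3-byte char (#7). Advance 3.
Reached end at offset 21 after 7 code points.

7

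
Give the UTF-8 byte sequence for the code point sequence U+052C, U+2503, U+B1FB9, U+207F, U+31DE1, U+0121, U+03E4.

D4 AC E2 94 83 F2 B1 BE B9 E2 81 BF F0 B1 B7 A1 C4 A1 CF A4

U+052C: 2-byte form → D4 AC.
U+2503: 3-byte form → E2 94 83.
U+B1FB9: 4-byte form → F2 B1 BE B9.
U+207F: 3-byte form → E2 81 BF.
U+31DE1: 4-byte form → F0 B1 B7 A1.
U+0121: 2-byte form → C4 A1.
U+03E4: 2-byte form → CF A4.
Concatenated (20 bytes): D4 AC E2 94 83 F2 B1 BE B9 E2 81 BF F0 B1 B7 A1 C4 A1 CF A4.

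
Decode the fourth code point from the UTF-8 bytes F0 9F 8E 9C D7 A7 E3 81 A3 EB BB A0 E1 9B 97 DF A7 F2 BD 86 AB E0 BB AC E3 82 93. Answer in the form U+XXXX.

Offset 0: leading byte 0xF0 = 11110000 → 4-byte char #1 = F0 9F 8E 9C.
Offset 4: leading byte 0xD7 = 11010111 → 2-byte char #2 = D7 A7.
Offset 6: leading byte 0xE3 = 11100011 → 3-byte char #3 = E3 81 A3.
Offset 9: leading byte 0xEB = 11101011 → 3-byte char #4 = EB BB A0.
Leading byte 0xEB = 11101011 matches 1110xxxx → 3-byte sequence.
Byte 1: 0xEB = 11101011, payload 1011 (4 bits).
Byte 2: 0xBB = 10111011 (10xxxxxx ✓), payload 111011.
Byte 3: 0xA0 = 10100000 (10xxxxxx ✓), payload 100000.
Concatenate: 1011111011100000 = 0xBEE0 (16 bits → U+BEE0).

U+BEE0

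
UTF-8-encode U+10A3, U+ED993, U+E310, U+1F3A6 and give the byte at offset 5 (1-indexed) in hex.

0xAD

1-indexed offset 5 is 0-indexed offset 4.
U+10A3 → 3-byte form E1 82 A3 at offsets 0–2.
U+ED993 → 4-byte form F3 AD A6 93 at offsets 3–6.
Offset 4 falls in char 2's range; it's byte 2 of F3 AD A6 93 = 0xAD.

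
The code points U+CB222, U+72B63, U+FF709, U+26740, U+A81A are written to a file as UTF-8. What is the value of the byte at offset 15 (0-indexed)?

U+CB222 → 4-byte form F3 8B 88 A2 at offsets 0–3.
U+72B63 → 4-byte form F1 B2 AD A3 at offsets 4–7.
U+FF709 → 4-byte form F3 BF 9C 89 at offsets 8–11.
U+26740 → 4-byte form F0 A6 9D 80 at offsets 12–15.
Offset 15 falls in char 4's range; it's byte 4 of F0 A6 9D 80 = 0x80.

0x80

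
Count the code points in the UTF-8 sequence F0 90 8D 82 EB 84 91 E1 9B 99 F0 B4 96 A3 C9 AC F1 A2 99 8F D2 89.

Byte at offset 0: 0xF0 = 11110000 → 4-byte char (#1). Advance 4.
Byte at offset 4: 0xEB = 11101011 → 3-byte char (#2). Advance 3.
Byte at offset 7: 0xE1 = 11100001 → 3-byte char (#3). Advance 3.
Byte at offset 10: 0xF0 = 11110000 → 4-byte char (#4). Advance 4.
Byte at offset 14: 0xC9 = 11001001 → 2-byte char (#5). Advance 2.
Byte at offset 16: 0xF1 = 11110001 → 4-byte char (#6). Advance 4.
Byte at offset 20: 0xD2 = 11010010 → 2-byte char (#7). Advance 2.
Reached end at offset 22 after 7 code points.

7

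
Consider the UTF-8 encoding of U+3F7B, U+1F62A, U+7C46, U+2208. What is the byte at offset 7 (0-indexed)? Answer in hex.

U+3F7B → 3-byte form E3 BD BB at offsets 0–2.
U+1F62A → 4-byte form F0 9F 98 AA at offsets 3–6.
U+7C46 → 3-byte form E7 B1 86 at offsets 7–9.
Offset 7 falls in char 3's range; it's byte 1 of E7 B1 86 = 0xE7.

0xE7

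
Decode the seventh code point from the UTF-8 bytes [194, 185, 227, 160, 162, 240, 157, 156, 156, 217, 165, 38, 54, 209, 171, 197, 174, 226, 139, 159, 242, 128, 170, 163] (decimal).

Offset 0: leading byte 0xC2 = 11000010 → 2-byte char #1 = C2 B9.
Offset 2: leading byte 0xE3 = 11100011 → 3-byte char #2 = E3 A0 A2.
Offset 5: leading byte 0xF0 = 11110000 → 4-byte char #3 = F0 9D 9C 9C.
Offset 9: leading byte 0xD9 = 11011001 → 2-byte char #4 = D9 A5.
Offset 11: leading byte 0x26 = 00100110 → 1-byte char #5 = 26.
Offset 12: leading byte 0x36 = 00110110 → 1-byte char #6 = 36.
Offset 13: leading byte 0xD1 = 11010001 → 2-byte char #7 = D1 AB.
Leading byte 0xD1 = 11010001 matches 110xxxxx → 2-byte sequence.
Byte 1: 0xD1 = 11010001, payload 10001 (5 bits).
Byte 2: 0xAB = 10101011 (10xxxxxx ✓), payload 101011.
Concatenate: 10001101011 = 0x46B (11 bits → U+046B).

U+046B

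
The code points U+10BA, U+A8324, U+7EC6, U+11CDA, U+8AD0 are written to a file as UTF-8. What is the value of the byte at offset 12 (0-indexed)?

0xB3

U+10BA → 3-byte form E1 82 BA at offsets 0–2.
U+A8324 → 4-byte form F2 A8 8C A4 at offsets 3–6.
U+7EC6 → 3-byte form E7 BB 86 at offsets 7–9.
U+11CDA → 4-byte form F0 91 B3 9A at offsets 10–13.
Offset 12 falls in char 4's range; it's byte 3 of F0 91 B3 9A = 0xB3.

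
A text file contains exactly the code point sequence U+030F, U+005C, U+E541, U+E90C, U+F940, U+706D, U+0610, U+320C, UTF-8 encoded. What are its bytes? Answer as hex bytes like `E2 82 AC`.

U+030F: 2-byte form → CC 8F.
U+005C: 1-byte form → 5C.
U+E541: 3-byte form → EE 95 81.
U+E90C: 3-byte form → EE A4 8C.
U+F940: 3-byte form → EF A5 80.
U+706D: 3-byte form → E7 81 AD.
U+0610: 2-byte form → D8 90.
U+320C: 3-byte form → E3 88 8C.
Concatenated (20 bytes): CC 8F 5C EE 95 81 EE A4 8C EF A5 80 E7 81 AD D8 90 E3 88 8C.

CC 8F 5C EE 95 81 EE A4 8C EF A5 80 E7 81 AD D8 90 E3 88 8C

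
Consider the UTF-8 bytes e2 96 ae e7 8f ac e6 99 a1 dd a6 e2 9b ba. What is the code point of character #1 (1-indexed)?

U+25AE

Offset 0: leading byte 0xE2 = 11100010 → 3-byte char #1 = E2 96 AE.
Leading byte 0xE2 = 11100010 matches 1110xxxx → 3-byte sequence.
Byte 1: 0xE2 = 11100010, payload 0010 (4 bits).
Byte 2: 0x96 = 10010110 (10xxxxxx ✓), payload 010110.
Byte 3: 0xAE = 10101110 (10xxxxxx ✓), payload 101110.
Concatenate: 0010010110101110 = 0x25AE (16 bits → U+25AE).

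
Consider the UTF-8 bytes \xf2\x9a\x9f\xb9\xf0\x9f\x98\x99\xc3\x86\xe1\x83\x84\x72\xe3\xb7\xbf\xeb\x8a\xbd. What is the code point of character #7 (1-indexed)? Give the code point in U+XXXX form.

U+B2BD

Offset 0: leading byte 0xF2 = 11110010 → 4-byte char #1 = F2 9A 9F B9.
Offset 4: leading byte 0xF0 = 11110000 → 4-byte char #2 = F0 9F 98 99.
Offset 8: leading byte 0xC3 = 11000011 → 2-byte char #3 = C3 86.
Offset 10: leading byte 0xE1 = 11100001 → 3-byte char #4 = E1 83 84.
Offset 13: leading byte 0x72 = 01110010 → 1-byte char #5 = 72.
Offset 14: leading byte 0xE3 = 11100011 → 3-byte char #6 = E3 B7 BF.
Offset 17: leading byte 0xEB = 11101011 → 3-byte char #7 = EB 8A BD.
Leading byte 0xEB = 11101011 matches 1110xxxx → 3-byte sequence.
Byte 1: 0xEB = 11101011, payload 1011 (4 bits).
Byte 2: 0x8A = 10001010 (10xxxxxx ✓), payload 001010.
Byte 3: 0xBD = 10111101 (10xxxxxx ✓), payload 111101.
Concatenate: 1011001010111101 = 0xB2BD (16 bits → U+B2BD).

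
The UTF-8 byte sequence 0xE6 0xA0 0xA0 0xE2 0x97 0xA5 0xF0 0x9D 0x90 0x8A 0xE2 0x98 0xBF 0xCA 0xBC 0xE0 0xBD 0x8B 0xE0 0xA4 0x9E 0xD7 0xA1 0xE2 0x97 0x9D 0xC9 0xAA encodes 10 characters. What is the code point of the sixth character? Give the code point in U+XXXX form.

U+0F4B

Offset 0: leading byte 0xE6 = 11100110 → 3-byte char #1 = E6 A0 A0.
Offset 3: leading byte 0xE2 = 11100010 → 3-byte char #2 = E2 97 A5.
Offset 6: leading byte 0xF0 = 11110000 → 4-byte char #3 = F0 9D 90 8A.
Offset 10: leading byte 0xE2 = 11100010 → 3-byte char #4 = E2 98 BF.
Offset 13: leading byte 0xCA = 11001010 → 2-byte char #5 = CA BC.
Offset 15: leading byte 0xE0 = 11100000 → 3-byte char #6 = E0 BD 8B.
Leading byte 0xE0 = 11100000 matches 1110xxxx → 3-byte sequence.
Byte 1: 0xE0 = 11100000, payload 0000 (4 bits).
Byte 2: 0xBD = 10111101 (10xxxxxx ✓), payload 111101.
Byte 3: 0x8B = 10001011 (10xxxxxx ✓), payload 001011.
Concatenate: 0000111101001011 = 0xF4B (16 bits → U+0F4B).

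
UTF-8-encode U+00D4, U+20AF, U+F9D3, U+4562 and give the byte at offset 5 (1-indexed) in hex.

0xAF

1-indexed offset 5 is 0-indexed offset 4.
U+00D4 → 2-byte form C3 94 at offsets 0–1.
U+20AF → 3-byte form E2 82 AF at offsets 2–4.
Offset 4 falls in char 2's range; it's byte 3 of E2 82 AF = 0xAF.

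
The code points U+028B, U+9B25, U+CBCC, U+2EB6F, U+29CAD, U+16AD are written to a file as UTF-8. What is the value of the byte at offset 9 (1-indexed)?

1-indexed offset 9 is 0-indexed offset 8.
U+028B → 2-byte form CA 8B at offsets 0–1.
U+9B25 → 3-byte form E9 AC A5 at offsets 2–4.
U+CBCC → 3-byte form EC AF 8C at offsets 5–7.
U+2EB6F → 4-byte form F0 AE AD AF at offsets 8–11.
Offset 8 falls in char 4's range; it's byte 1 of F0 AE AD AF = 0xF0.

0xF0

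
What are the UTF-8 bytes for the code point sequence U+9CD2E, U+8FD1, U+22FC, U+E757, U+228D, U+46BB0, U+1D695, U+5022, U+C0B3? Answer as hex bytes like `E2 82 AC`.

U+9CD2E: 4-byte form → F2 9C B4 AE.
U+8FD1: 3-byte form → E8 BF 91.
U+22FC: 3-byte form → E2 8B BC.
U+E757: 3-byte form → EE 9D 97.
U+228D: 3-byte form → E2 8A 8D.
U+46BB0: 4-byte form → F1 86 AE B0.
U+1D695: 4-byte form → F0 9D 9A 95.
U+5022: 3-byte form → E5 80 A2.
U+C0B3: 3-byte form → EC 82 B3.
Concatenated (30 bytes): F2 9C B4 AE E8 BF 91 E2 8B BC EE 9D 97 E2 8A 8D F1 86 AE B0 F0 9D 9A 95 E5 80 A2 EC 82 B3.

F2 9C B4 AE E8 BF 91 E2 8B BC EE 9D 97 E2 8A 8D F1 86 AE B0 F0 9D 9A 95 E5 80 A2 EC 82 B3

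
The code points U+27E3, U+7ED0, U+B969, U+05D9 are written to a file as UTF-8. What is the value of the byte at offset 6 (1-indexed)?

0x90

1-indexed offset 6 is 0-indexed offset 5.
U+27E3 → 3-byte form E2 9F A3 at offsets 0–2.
U+7ED0 → 3-byte form E7 BB 90 at offsets 3–5.
Offset 5 falls in char 2's range; it's byte 3 of E7 BB 90 = 0x90.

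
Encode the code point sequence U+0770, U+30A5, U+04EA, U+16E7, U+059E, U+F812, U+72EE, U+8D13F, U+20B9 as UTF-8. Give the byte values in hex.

DD B0 E3 82 A5 D3 AA E1 9B A7 D6 9E EF A0 92 E7 8B AE F2 8D 84 BF E2 82 B9

U+0770: 2-byte form → DD B0.
U+30A5: 3-byte form → E3 82 A5.
U+04EA: 2-byte form → D3 AA.
U+16E7: 3-byte form → E1 9B A7.
U+059E: 2-byte form → D6 9E.
U+F812: 3-byte form → EF A0 92.
U+72EE: 3-byte form → E7 8B AE.
U+8D13F: 4-byte form → F2 8D 84 BF.
U+20B9: 3-byte form → E2 82 B9.
Concatenated (25 bytes): DD B0 E3 82 A5 D3 AA E1 9B A7 D6 9E EF A0 92 E7 8B AE F2 8D 84 BF E2 82 B9.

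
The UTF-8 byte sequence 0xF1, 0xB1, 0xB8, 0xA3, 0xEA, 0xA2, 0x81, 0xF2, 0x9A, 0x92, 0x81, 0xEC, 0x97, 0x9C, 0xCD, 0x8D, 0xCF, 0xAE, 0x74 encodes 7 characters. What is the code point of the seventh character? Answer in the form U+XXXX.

Offset 0: leading byte 0xF1 = 11110001 → 4-byte char #1 = F1 B1 B8 A3.
Offset 4: leading byte 0xEA = 11101010 → 3-byte char #2 = EA A2 81.
Offset 7: leading byte 0xF2 = 11110010 → 4-byte char #3 = F2 9A 92 81.
Offset 11: leading byte 0xEC = 11101100 → 3-byte char #4 = EC 97 9C.
Offset 14: leading byte 0xCD = 11001101 → 2-byte char #5 = CD 8D.
Offset 16: leading byte 0xCF = 11001111 → 2-byte char #6 = CF AE.
Offset 18: leading byte 0x74 = 01110100 → 1-byte char #7 = 74.
Leading byte 0x74 = 01110100 matches 0xxxxxxx → 1-byte sequence.
Byte 1: 0x74 = 01110100, payload 1110100 (7 bits).
Concatenate: 1110100 = 0x74 (7 bits → U+0074).

U+0074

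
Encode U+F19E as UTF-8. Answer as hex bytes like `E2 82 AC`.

U+F19E = 0xF19E = 61854 decimal. In range U+0800–U+FFFF → 3-byte form: 1110xxxx 10xxxxxx 10xxxxxx.
Binary (16 bits): 1111000110011110.
Split 4+6+6: 1111 | 000110 | 011110.
Byte 1: 11101111 = 0xEF.
Byte 2: 10000110 = 0x86.
Byte 3: 10011110 = 0x9E.

EF 86 9E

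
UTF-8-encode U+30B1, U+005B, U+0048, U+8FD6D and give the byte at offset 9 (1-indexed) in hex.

1-indexed offset 9 is 0-indexed offset 8.
U+30B1 → 3-byte form E3 82 B1 at offsets 0–2.
U+005B → 1-byte form 5B at offsets 3–3.
U+0048 → 1-byte form 48 at offsets 4–4.
U+8FD6D → 4-byte form F2 8F B5 AD at offsets 5–8.
Offset 8 falls in char 4's range; it's byte 4 of F2 8F B5 AD = 0xAD.

0xAD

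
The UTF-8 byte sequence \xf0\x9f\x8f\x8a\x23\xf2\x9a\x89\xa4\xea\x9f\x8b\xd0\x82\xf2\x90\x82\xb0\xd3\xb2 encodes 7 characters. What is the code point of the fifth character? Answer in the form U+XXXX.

Offset 0: leading byte 0xF0 = 11110000 → 4-byte char #1 = F0 9F 8F 8A.
Offset 4: leading byte 0x23 = 00100011 → 1-byte char #2 = 23.
Offset 5: leading byte 0xF2 = 11110010 → 4-byte char #3 = F2 9A 89 A4.
Offset 9: leading byte 0xEA = 11101010 → 3-byte char #4 = EA 9F 8B.
Offset 12: leading byte 0xD0 = 11010000 → 2-byte char #5 = D0 82.
Leading byte 0xD0 = 11010000 matches 110xxxxx → 2-byte sequence.
Byte 1: 0xD0 = 11010000, payload 10000 (5 bits).
Byte 2: 0x82 = 10000010 (10xxxxxx ✓), payload 000010.
Concatenate: 10000000010 = 0x402 (11 bits → U+0402).

U+0402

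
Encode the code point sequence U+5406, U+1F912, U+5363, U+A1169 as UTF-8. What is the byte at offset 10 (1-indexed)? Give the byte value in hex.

0xA3

1-indexed offset 10 is 0-indexed offset 9.
U+5406 → 3-byte form E5 90 86 at offsets 0–2.
U+1F912 → 4-byte form F0 9F A4 92 at offsets 3–6.
U+5363 → 3-byte form E5 8D A3 at offsets 7–9.
Offset 9 falls in char 3's range; it's byte 3 of E5 8D A3 = 0xA3.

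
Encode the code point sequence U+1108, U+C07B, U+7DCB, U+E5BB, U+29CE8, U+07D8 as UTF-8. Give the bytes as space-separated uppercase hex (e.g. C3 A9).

E1 84 88 EC 81 BB E7 B7 8B EE 96 BB F0 A9 B3 A8 DF 98

U+1108: 3-byte form → E1 84 88.
U+C07B: 3-byte form → EC 81 BB.
U+7DCB: 3-byte form → E7 B7 8B.
U+E5BB: 3-byte form → EE 96 BB.
U+29CE8: 4-byte form → F0 A9 B3 A8.
U+07D8: 2-byte form → DF 98.
Concatenated (18 bytes): E1 84 88 EC 81 BB E7 B7 8B EE 96 BB F0 A9 B3 A8 DF 98.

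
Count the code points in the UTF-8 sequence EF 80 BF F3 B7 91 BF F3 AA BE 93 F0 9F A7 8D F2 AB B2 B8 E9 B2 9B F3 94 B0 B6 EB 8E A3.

Byte at offset 0: 0xEF = 11101111 → 3-byte char (#1). Advance 3.
Byte at offset 3: 0xF3 = 11110011 → 4-byte char (#2). Advance 4.
Byte at offset 7: 0xF3 = 11110011 → 4-byte char (#3). Advance 4.
Byte at offset 11: 0xF0 = 11110000 → 4-byte char (#4). Advance 4.
Byte at offset 15: 0xF2 = 11110010 → 4-byte char (#5). Advance 4.
Byte at offset 19: 0xE9 = 11101001 → 3-byte char (#6). Advance 3.
Byte at offset 22: 0xF3 = 11110011 → 4-byte char (#7). Advance 4.
Byte at offset 26: 0xEB = 11101011 → 3-byte char (#8). Advance 3.
Reached end at offset 29 after 8 code points.

8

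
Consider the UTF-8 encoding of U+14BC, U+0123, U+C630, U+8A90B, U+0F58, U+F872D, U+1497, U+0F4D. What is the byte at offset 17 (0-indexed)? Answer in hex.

0x9C

U+14BC → 3-byte form E1 92 BC at offsets 0–2.
U+0123 → 2-byte form C4 A3 at offsets 3–4.
U+C630 → 3-byte form EC 98 B0 at offsets 5–7.
U+8A90B → 4-byte form F2 8A A4 8B at offsets 8–11.
U+0F58 → 3-byte form E0 BD 98 at offsets 12–14.
U+F872D → 4-byte form F3 B8 9C AD at offsets 15–18.
Offset 17 falls in char 6's range; it's byte 3 of F3 B8 9C AD = 0x9C.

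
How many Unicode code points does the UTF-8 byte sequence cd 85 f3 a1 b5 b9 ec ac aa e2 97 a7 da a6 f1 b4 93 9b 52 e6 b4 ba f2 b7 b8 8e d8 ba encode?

10

Byte at offset 0: 0xCD = 11001101 → 2-byte char (#1). Advance 2.
Byte at offset 2: 0xF3 = 11110011 → 4-byte char (#2). Advance 4.
Byte at offset 6: 0xEC = 11101100 → 3-byte char (#3). Advance 3.
Byte at offset 9: 0xE2 = 11100010 → 3-byte char (#4). Advance 3.
Byte at offset 12: 0xDA = 11011010 → 2-byte char (#5). Advance 2.
Byte at offset 14: 0xF1 = 11110001 → 4-byte char (#6). Advance 4.
Byte at offset 18: 0x52 = 01010010 → 1-byte char (#7). Advance 1.
Byte at offset 19: 0xE6 = 11100110 → 3-byte char (#8). Advance 3.
Byte at offset 22: 0xF2 = 11110010 → 4-byte char (#9). Advance 4.
Byte at offset 26: 0xD8 = 11011000 → 2-byte char (#10). Advance 2.
Reached end at offset 28 after 10 code points.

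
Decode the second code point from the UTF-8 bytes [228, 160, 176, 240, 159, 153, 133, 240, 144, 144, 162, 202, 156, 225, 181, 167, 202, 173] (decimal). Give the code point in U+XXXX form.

Offset 0: leading byte 0xE4 = 11100100 → 3-byte char #1 = E4 A0 B0.
Offset 3: leading byte 0xF0 = 11110000 → 4-byte char #2 = F0 9F 99 85.
Leading byte 0xF0 = 11110000 matches 11110xxx → 4-byte sequence.
Byte 1: 0xF0 = 11110000, payload 000 (3 bits).
Byte 2: 0x9F = 10011111 (10xxxxxx ✓), payload 011111.
Byte 3: 0x99 = 10011001 (10xxxxxx ✓), payload 011001.
Byte 4: 0x85 = 10000101 (10xxxxxx ✓), payload 000101.
Concatenate: 000011111011001000101 = 0x1F645 (21 bits → U+1F645).

U+1F645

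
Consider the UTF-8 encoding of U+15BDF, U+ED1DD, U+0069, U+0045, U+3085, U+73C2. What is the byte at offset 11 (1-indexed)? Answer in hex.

0xE3

1-indexed offset 11 is 0-indexed offset 10.
U+15BDF → 4-byte form F0 95 AF 9F at offsets 0–3.
U+ED1DD → 4-byte form F3 AD 87 9D at offsets 4–7.
U+0069 → 1-byte form 69 at offsets 8–8.
U+0045 → 1-byte form 45 at offsets 9–9.
U+3085 → 3-byte form E3 82 85 at offsets 10–12.
Offset 10 falls in char 5's range; it's byte 1 of E3 82 85 = 0xE3.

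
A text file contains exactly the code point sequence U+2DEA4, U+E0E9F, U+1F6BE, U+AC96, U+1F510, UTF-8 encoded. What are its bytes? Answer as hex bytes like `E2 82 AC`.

F0 AD BA A4 F3 A0 BA 9F F0 9F 9A BE EA B2 96 F0 9F 94 90

U+2DEA4: 4-byte form → F0 AD BA A4.
U+E0E9F: 4-byte form → F3 A0 BA 9F.
U+1F6BE: 4-byte form → F0 9F 9A BE.
U+AC96: 3-byte form → EA B2 96.
U+1F510: 4-byte form → F0 9F 94 90.
Concatenated (19 bytes): F0 AD BA A4 F3 A0 BA 9F F0 9F 9A BE EA B2 96 F0 9F 94 90.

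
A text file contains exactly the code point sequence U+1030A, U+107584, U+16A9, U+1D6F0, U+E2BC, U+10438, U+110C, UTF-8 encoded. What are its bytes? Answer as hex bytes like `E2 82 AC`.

F0 90 8C 8A F4 87 96 84 E1 9A A9 F0 9D 9B B0 EE 8A BC F0 90 90 B8 E1 84 8C

U+1030A: 4-byte form → F0 90 8C 8A.
U+107584: 4-byte form → F4 87 96 84.
U+16A9: 3-byte form → E1 9A A9.
U+1D6F0: 4-byte form → F0 9D 9B B0.
U+E2BC: 3-byte form → EE 8A BC.
U+10438: 4-byte form → F0 90 90 B8.
U+110C: 3-byte form → E1 84 8C.
Concatenated (25 bytes): F0 90 8C 8A F4 87 96 84 E1 9A A9 F0 9D 9B B0 EE 8A BC F0 90 90 B8 E1 84 8C.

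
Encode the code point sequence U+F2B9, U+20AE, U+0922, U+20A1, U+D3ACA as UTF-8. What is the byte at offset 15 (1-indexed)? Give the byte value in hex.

0xAB

1-indexed offset 15 is 0-indexed offset 14.
U+F2B9 → 3-byte form EF 8A B9 at offsets 0–2.
U+20AE → 3-byte form E2 82 AE at offsets 3–5.
U+0922 → 3-byte form E0 A4 A2 at offsets 6–8.
U+20A1 → 3-byte form E2 82 A1 at offsets 9–11.
U+D3ACA → 4-byte form F3 93 AB 8A at offsets 12–15.
Offset 14 falls in char 5's range; it's byte 3 of F3 93 AB 8A = 0xAB.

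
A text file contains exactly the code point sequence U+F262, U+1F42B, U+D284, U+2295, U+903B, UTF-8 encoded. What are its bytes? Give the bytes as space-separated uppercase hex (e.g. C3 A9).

EF 89 A2 F0 9F 90 AB ED 8A 84 E2 8A 95 E9 80 BB

U+F262: 3-byte form → EF 89 A2.
U+1F42B: 4-byte form → F0 9F 90 AB.
U+D284: 3-byte form → ED 8A 84.
U+2295: 3-byte form → E2 8A 95.
U+903B: 3-byte form → E9 80 BB.
Concatenated (16 bytes): EF 89 A2 F0 9F 90 AB ED 8A 84 E2 8A 95 E9 80 BB.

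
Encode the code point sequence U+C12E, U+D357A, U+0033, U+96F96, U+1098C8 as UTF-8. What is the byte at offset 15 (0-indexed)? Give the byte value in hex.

0x88

U+C12E → 3-byte form EC 84 AE at offsets 0–2.
U+D357A → 4-byte form F3 93 95 BA at offsets 3–6.
U+0033 → 1-byte form 33 at offsets 7–7.
U+96F96 → 4-byte form F2 96 BE 96 at offsets 8–11.
U+1098C8 → 4-byte form F4 89 A3 88 at offsets 12–15.
Offset 15 falls in char 5's range; it's byte 4 of F4 89 A3 88 = 0x88.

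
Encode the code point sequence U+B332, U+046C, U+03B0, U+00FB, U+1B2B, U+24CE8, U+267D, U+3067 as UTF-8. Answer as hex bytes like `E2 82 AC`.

U+B332: 3-byte form → EB 8C B2.
U+046C: 2-byte form → D1 AC.
U+03B0: 2-byte form → CE B0.
U+00FB: 2-byte form → C3 BB.
U+1B2B: 3-byte form → E1 AC AB.
U+24CE8: 4-byte form → F0 A4 B3 A8.
U+267D: 3-byte form → E2 99 BD.
U+3067: 3-byte form → E3 81 A7.
Concatenated (22 bytes): EB 8C B2 D1 AC CE B0 C3 BB E1 AC AB F0 A4 B3 A8 E2 99 BD E3 81 A7.

EB 8C B2 D1 AC CE B0 C3 BB E1 AC AB F0 A4 B3 A8 E2 99 BD E3 81 A7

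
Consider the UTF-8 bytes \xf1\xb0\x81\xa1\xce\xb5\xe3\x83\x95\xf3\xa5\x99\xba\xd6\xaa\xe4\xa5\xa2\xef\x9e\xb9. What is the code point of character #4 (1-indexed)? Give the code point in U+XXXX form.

Offset 0: leading byte 0xF1 = 11110001 → 4-byte char #1 = F1 B0 81 A1.
Offset 4: leading byte 0xCE = 11001110 → 2-byte char #2 = CE B5.
Offset 6: leading byte 0xE3 = 11100011 → 3-byte char #3 = E3 83 95.
Offset 9: leading byte 0xF3 = 11110011 → 4-byte char #4 = F3 A5 99 BA.
Leading byte 0xF3 = 11110011 matches 11110xxx → 4-byte sequence.
Byte 1: 0xF3 = 11110011, payload 011 (3 bits).
Byte 2: 0xA5 = 10100101 (10xxxxxx ✓), payload 100101.
Byte 3: 0x99 = 10011001 (10xxxxxx ✓), payload 011001.
Byte 4: 0xBA = 10111010 (10xxxxxx ✓), payload 111010.
Concatenate: 011100101011001111010 = 0xE567A (21 bits → U+E567A).

U+E567A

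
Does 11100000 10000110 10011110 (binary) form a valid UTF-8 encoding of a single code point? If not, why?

invalid (overlong encoding)

Leading byte 0xE0 = 11100000 → 3-byte form.
Continuation bytes all match 10xxxxxx. Payload decodes to 0x19E.
But 0x19E < 0x800, the minimum for a 3-byte sequence — this is an overlong encoding.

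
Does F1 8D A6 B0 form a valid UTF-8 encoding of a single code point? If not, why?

valid

Leading byte 0xF1 = 11110001 → 4-byte form.
Continuation bytes 0x8D=10001101, 0xA6=10100110, 0xB0=10110000 all match 10xxxxxx.
Decoded value 0x4D9B0 is ≥ 0x10000 (shortest form) and not a surrogate.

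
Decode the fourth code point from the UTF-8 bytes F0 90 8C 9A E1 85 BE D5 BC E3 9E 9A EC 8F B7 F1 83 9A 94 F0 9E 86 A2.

Offset 0: leading byte 0xF0 = 11110000 → 4-byte char #1 = F0 90 8C 9A.
Offset 4: leading byte 0xE1 = 11100001 → 3-byte char #2 = E1 85 BE.
Offset 7: leading byte 0xD5 = 11010101 → 2-byte char #3 = D5 BC.
Offset 9: leading byte 0xE3 = 11100011 → 3-byte char #4 = E3 9E 9A.
Leading byte 0xE3 = 11100011 matches 1110xxxx → 3-byte sequence.
Byte 1: 0xE3 = 11100011, payload 0011 (4 bits).
Byte 2: 0x9E = 10011110 (10xxxxxx ✓), payload 011110.
Byte 3: 0x9A = 10011010 (10xxxxxx ✓), payload 011010.
Concatenate: 0011011110011010 = 0x379A (16 bits → U+379A).

U+379A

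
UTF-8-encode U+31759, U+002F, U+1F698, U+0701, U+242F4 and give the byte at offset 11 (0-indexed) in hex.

U+31759 → 4-byte form F0 B1 9D 99 at offsets 0–3.
U+002F → 1-byte form 2F at offsets 4–4.
U+1F698 → 4-byte form F0 9F 9A 98 at offsets 5–8.
U+0701 → 2-byte form DC 81 at offsets 9–10.
U+242F4 → 4-byte form F0 A4 8B B4 at offsets 11–14.
Offset 11 falls in char 5's range; it's byte 1 of F0 A4 8B B4 = 0xF0.

0xF0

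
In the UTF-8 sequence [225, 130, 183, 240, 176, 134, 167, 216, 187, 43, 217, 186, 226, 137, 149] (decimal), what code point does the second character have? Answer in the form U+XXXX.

U+301A7

Offset 0: leading byte 0xE1 = 11100001 → 3-byte char #1 = E1 82 B7.
Offset 3: leading byte 0xF0 = 11110000 → 4-byte char #2 = F0 B0 86 A7.
Leading byte 0xF0 = 11110000 matches 11110xxx → 4-byte sequence.
Byte 1: 0xF0 = 11110000, payload 000 (3 bits).
Byte 2: 0xB0 = 10110000 (10xxxxxx ✓), payload 110000.
Byte 3: 0x86 = 10000110 (10xxxxxx ✓), payload 000110.
Byte 4: 0xA7 = 10100111 (10xxxxxx ✓), payload 100111.
Concatenate: 000110000000110100111 = 0x301A7 (21 bits → U+301A7).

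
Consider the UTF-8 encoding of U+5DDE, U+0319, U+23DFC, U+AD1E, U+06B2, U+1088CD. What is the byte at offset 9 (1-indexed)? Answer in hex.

1-indexed offset 9 is 0-indexed offset 8.
U+5DDE → 3-byte form E5 B7 9E at offsets 0–2.
U+0319 → 2-byte form CC 99 at offsets 3–4.
U+23DFC → 4-byte form F0 A3 B7 BC at offsets 5–8.
Offset 8 falls in char 3's range; it's byte 4 of F0 A3 B7 BC = 0xBC.

0xBC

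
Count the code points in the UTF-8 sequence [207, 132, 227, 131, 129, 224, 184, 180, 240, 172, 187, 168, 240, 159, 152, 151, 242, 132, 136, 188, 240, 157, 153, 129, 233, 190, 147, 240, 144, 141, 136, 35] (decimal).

10

Byte at offset 0: 0xCF = 11001111 → 2-byte char (#1). Advance 2.
Byte at offset 2: 0xE3 = 11100011 → 3-byte char (#2). Advance 3.
Byte at offset 5: 0xE0 = 11100000 → 3-byte char (#3). Advance 3.
Byte at offset 8: 0xF0 = 11110000 → 4-byte char (#4). Advance 4.
Byte at offset 12: 0xF0 = 11110000 → 4-byte char (#5). Advance 4.
Byte at offset 16: 0xF2 = 11110010 → 4-byte char (#6). Advance 4.
Byte at offset 20: 0xF0 = 11110000 → 4-byte char (#7). Advance 4.
Byte at offset 24: 0xE9 = 11101001 → 3-byte char (#8). Advance 3.
Byte at offset 27: 0xF0 = 11110000 → 4-byte char (#9). Advance 4.
Byte at offset 31: 0x23 = 00100011 → 1-byte char (#10). Advance 1.
Reached end at offset 32 after 10 code points.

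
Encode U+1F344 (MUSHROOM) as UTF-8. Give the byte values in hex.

F0 9F 8D 84

U+1F344 = 0x1F344 = 127812 decimal. In range U+10000–U+10FFFF → 4-byte form: 11110xxx 10xxxxxx 10xxxxxx 10xxxxxx.
Binary (21 bits): 000011111001101000100.
Split 3+6+6+6: 000 | 011111 | 001101 | 000100.
Byte 1: 11110000 = 0xF0.
Byte 2: 10011111 = 0x9F.
Byte 3: 10001101 = 0x8D.
Byte 4: 10000100 = 0x84.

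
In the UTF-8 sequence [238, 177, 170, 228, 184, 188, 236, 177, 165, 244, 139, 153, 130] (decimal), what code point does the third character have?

Offset 0: leading byte 0xEE = 11101110 → 3-byte char #1 = EE B1 AA.
Offset 3: leading byte 0xE4 = 11100100 → 3-byte char #2 = E4 B8 BC.
Offset 6: leading byte 0xEC = 11101100 → 3-byte char #3 = EC B1 A5.
Leading byte 0xEC = 11101100 matches 1110xxxx → 3-byte sequence.
Byte 1: 0xEC = 11101100, payload 1100 (4 bits).
Byte 2: 0xB1 = 10110001 (10xxxxxx ✓), payload 110001.
Byte 3: 0xA5 = 10100101 (10xxxxxx ✓), payload 100101.
Concatenate: 1100110001100101 = 0xCC65 (16 bits → U+CC65).

U+CC65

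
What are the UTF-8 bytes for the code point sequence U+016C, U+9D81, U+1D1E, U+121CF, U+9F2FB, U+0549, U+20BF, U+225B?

C5 AC E9 B6 81 E1 B4 9E F0 92 87 8F F2 9F 8B BB D5 89 E2 82 BF E2 89 9B

U+016C: 2-byte form → C5 AC.
U+9D81: 3-byte form → E9 B6 81.
U+1D1E: 3-byte form → E1 B4 9E.
U+121CF: 4-byte form → F0 92 87 8F.
U+9F2FB: 4-byte form → F2 9F 8B BB.
U+0549: 2-byte form → D5 89.
U+20BF: 3-byte form → E2 82 BF.
U+225B: 3-byte form → E2 89 9B.
Concatenated (24 bytes): C5 AC E9 B6 81 E1 B4 9E F0 92 87 8F F2 9F 8B BB D5 89 E2 82 BF E2 89 9B.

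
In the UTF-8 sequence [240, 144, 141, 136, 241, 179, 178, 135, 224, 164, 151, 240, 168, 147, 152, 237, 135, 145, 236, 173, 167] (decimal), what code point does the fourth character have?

Offset 0: leading byte 0xF0 = 11110000 → 4-byte char #1 = F0 90 8D 88.
Offset 4: leading byte 0xF1 = 11110001 → 4-byte char #2 = F1 B3 B2 87.
Offset 8: leading byte 0xE0 = 11100000 → 3-byte char #3 = E0 A4 97.
Offset 11: leading byte 0xF0 = 11110000 → 4-byte char #4 = F0 A8 93 98.
Leading byte 0xF0 = 11110000 matches 11110xxx → 4-byte sequence.
Byte 1: 0xF0 = 11110000, payload 000 (3 bits).
Byte 2: 0xA8 = 10101000 (10xxxxxx ✓), payload 101000.
Byte 3: 0x93 = 10010011 (10xxxxxx ✓), payload 010011.
Byte 4: 0x98 = 10011000 (10xxxxxx ✓), payload 011000.
Concatenate: 000101000010011011000 = 0x284D8 (21 bits → U+284D8).

U+284D8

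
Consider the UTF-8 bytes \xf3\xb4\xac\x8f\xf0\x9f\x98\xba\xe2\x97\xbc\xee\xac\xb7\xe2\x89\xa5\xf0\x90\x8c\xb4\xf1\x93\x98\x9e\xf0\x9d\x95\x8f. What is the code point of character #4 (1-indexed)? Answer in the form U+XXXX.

U+EB37

Offset 0: leading byte 0xF3 = 11110011 → 4-byte char #1 = F3 B4 AC 8F.
Offset 4: leading byte 0xF0 = 11110000 → 4-byte char #2 = F0 9F 98 BA.
Offset 8: leading byte 0xE2 = 11100010 → 3-byte char #3 = E2 97 BC.
Offset 11: leading byte 0xEE = 11101110 → 3-byte char #4 = EE AC B7.
Leading byte 0xEE = 11101110 matches 1110xxxx → 3-byte sequence.
Byte 1: 0xEE = 11101110, payload 1110 (4 bits).
Byte 2: 0xAC = 10101100 (10xxxxxx ✓), payload 101100.
Byte 3: 0xB7 = 10110111 (10xxxxxx ✓), payload 110111.
Concatenate: 1110101100110111 = 0xEB37 (16 bits → U+EB37).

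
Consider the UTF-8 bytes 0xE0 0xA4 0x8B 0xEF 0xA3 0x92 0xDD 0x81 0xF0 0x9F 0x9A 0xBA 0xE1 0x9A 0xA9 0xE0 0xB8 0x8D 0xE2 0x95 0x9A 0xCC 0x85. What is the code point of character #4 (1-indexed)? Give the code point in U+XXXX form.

U+1F6BA

Offset 0: leading byte 0xE0 = 11100000 → 3-byte char #1 = E0 A4 8B.
Offset 3: leading byte 0xEF = 11101111 → 3-byte char #2 = EF A3 92.
Offset 6: leading byte 0xDD = 11011101 → 2-byte char #3 = DD 81.
Offset 8: leading byte 0xF0 = 11110000 → 4-byte char #4 = F0 9F 9A BA.
Leading byte 0xF0 = 11110000 matches 11110xxx → 4-byte sequence.
Byte 1: 0xF0 = 11110000, payload 000 (3 bits).
Byte 2: 0x9F = 10011111 (10xxxxxx ✓), payload 011111.
Byte 3: 0x9A = 10011010 (10xxxxxx ✓), payload 011010.
Byte 4: 0xBA = 10111010 (10xxxxxx ✓), payload 111010.
Concatenate: 000011111011010111010 = 0x1F6BA (21 bits → U+1F6BA).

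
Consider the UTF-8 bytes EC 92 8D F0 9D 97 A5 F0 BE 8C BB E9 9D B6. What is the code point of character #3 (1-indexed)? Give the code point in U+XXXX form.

Offset 0: leading byte 0xEC = 11101100 → 3-byte char #1 = EC 92 8D.
Offset 3: leading byte 0xF0 = 11110000 → 4-byte char #2 = F0 9D 97 A5.
Offset 7: leading byte 0xF0 = 11110000 → 4-byte char #3 = F0 BE 8C BB.
Leading byte 0xF0 = 11110000 matches 11110xxx → 4-byte sequence.
Byte 1: 0xF0 = 11110000, payload 000 (3 bits).
Byte 2: 0xBE = 10111110 (10xxxxxx ✓), payload 111110.
Byte 3: 0x8C = 10001100 (10xxxxxx ✓), payload 001100.
Byte 4: 0xBB = 10111011 (10xxxxxx ✓), payload 111011.
Concatenate: 000111110001100111011 = 0x3E33B (21 bits → U+3E33B).

U+3E33B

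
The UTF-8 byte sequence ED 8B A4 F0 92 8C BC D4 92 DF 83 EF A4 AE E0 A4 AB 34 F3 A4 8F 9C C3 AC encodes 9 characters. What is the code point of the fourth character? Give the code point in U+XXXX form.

U+07C3

Offset 0: leading byte 0xED = 11101101 → 3-byte char #1 = ED 8B A4.
Offset 3: leading byte 0xF0 = 11110000 → 4-byte char #2 = F0 92 8C BC.
Offset 7: leading byte 0xD4 = 11010100 → 2-byte char #3 = D4 92.
Offset 9: leading byte 0xDF = 11011111 → 2-byte char #4 = DF 83.
Leading byte 0xDF = 11011111 matches 110xxxxx → 2-byte sequence.
Byte 1: 0xDF = 11011111, payload 11111 (5 bits).
Byte 2: 0x83 = 10000011 (10xxxxxx ✓), payload 000011.
Concatenate: 11111000011 = 0x7C3 (11 bits → U+07C3).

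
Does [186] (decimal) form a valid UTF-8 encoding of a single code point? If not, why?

invalid (continuation byte with no leading byte)

Byte 0xBA = 10111010 has the form 10xxxxxx — a continuation byte — but there is no preceding leading byte.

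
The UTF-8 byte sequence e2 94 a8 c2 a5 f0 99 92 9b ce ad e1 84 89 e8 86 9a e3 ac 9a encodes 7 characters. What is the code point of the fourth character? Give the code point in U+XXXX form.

U+03AD

Offset 0: leading byte 0xE2 = 11100010 → 3-byte char #1 = E2 94 A8.
Offset 3: leading byte 0xC2 = 11000010 → 2-byte char #2 = C2 A5.
Offset 5: leading byte 0xF0 = 11110000 → 4-byte char #3 = F0 99 92 9B.
Offset 9: leading byte 0xCE = 11001110 → 2-byte char #4 = CE AD.
Leading byte 0xCE = 11001110 matches 110xxxxx → 2-byte sequence.
Byte 1: 0xCE = 11001110, payload 01110 (5 bits).
Byte 2: 0xAD = 10101101 (10xxxxxx ✓), payload 101101.
Concatenate: 01110101101 = 0x3AD (11 bits → U+03AD).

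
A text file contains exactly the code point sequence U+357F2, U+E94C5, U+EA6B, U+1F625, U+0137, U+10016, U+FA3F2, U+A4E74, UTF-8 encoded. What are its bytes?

F0 B5 9F B2 F3 A9 93 85 EE A9 AB F0 9F 98 A5 C4 B7 F0 90 80 96 F3 BA 8F B2 F2 A4 B9 B4

U+357F2: 4-byte form → F0 B5 9F B2.
U+E94C5: 4-byte form → F3 A9 93 85.
U+EA6B: 3-byte form → EE A9 AB.
U+1F625: 4-byte form → F0 9F 98 A5.
U+0137: 2-byte form → C4 B7.
U+10016: 4-byte form → F0 90 80 96.
U+FA3F2: 4-byte form → F3 BA 8F B2.
U+A4E74: 4-byte form → F2 A4 B9 B4.
Concatenated (29 bytes): F0 B5 9F B2 F3 A9 93 85 EE A9 AB F0 9F 98 A5 C4 B7 F0 90 80 96 F3 BA 8F B2 F2 A4 B9 B4.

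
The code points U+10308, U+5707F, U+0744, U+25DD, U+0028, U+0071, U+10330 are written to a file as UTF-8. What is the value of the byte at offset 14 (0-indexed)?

U+10308 → 4-byte form F0 90 8C 88 at offsets 0–3.
U+5707F → 4-byte form F1 97 81 BF at offsets 4–7.
U+0744 → 2-byte form DD 84 at offsets 8–9.
U+25DD → 3-byte form E2 97 9D at offsets 10–12.
U+0028 → 1-byte form 28 at offsets 13–13.
U+0071 → 1-byte form 71 at offsets 14–14.
Offset 14 falls in char 6's range; it's byte 1 of 71 = 0x71.

0x71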